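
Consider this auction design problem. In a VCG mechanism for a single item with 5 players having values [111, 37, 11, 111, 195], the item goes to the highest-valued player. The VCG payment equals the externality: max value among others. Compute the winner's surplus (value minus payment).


Step 1: The winner is the agent with the highest value: agent 4 with value 195
Step 2: Values of other agents: [111, 37, 11, 111]
Step 3: VCG payment = max of others' values = 111
Step 4: Surplus = 195 - 111 = 84

84


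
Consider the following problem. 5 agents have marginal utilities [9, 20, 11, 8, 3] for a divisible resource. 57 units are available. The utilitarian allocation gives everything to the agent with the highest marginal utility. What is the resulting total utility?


Step 1: The marginal utilities are [9, 20, 11, 8, 3]
Step 2: The highest marginal utility is 20
Step 3: All 57 units go to that agent
Step 4: Total utility = 20 * 57 = 1140

1140


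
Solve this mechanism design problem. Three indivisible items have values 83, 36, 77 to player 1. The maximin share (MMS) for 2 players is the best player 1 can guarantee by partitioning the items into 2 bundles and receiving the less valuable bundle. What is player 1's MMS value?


Step 1: Item values = 83, 36, 77
Step 2: Enumerate all 2-bundle partitions and take the smaller bundle:
  Partition 1: {83} vs {36,77} -> bundles 83, 113; min = 83
  Partition 2: {36} vs {83,77} -> bundles 36, 160; min = 36
  Partition 3: {77} vs {83,36} -> bundles 77, 119; min = 77
Step 3: MMS = max(83, 36, 77) = 83

83


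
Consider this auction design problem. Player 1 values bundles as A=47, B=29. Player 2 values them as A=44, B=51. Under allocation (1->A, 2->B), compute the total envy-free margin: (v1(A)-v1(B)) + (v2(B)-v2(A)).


Step 1: Player 1's margin = v1(A) - v1(B) = 47 - 29 = 18
Step 2: Player 2's margin = v2(B) - v2(A) = 51 - 44 = 7
Step 3: Total margin = 18 + 7 = 25

25


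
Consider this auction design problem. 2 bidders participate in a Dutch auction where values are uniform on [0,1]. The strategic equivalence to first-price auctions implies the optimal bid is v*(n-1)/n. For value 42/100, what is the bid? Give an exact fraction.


Step 1: Dutch auctions are strategically equivalent to first-price auctions
Step 2: The equilibrium bid is b(v) = v*(n-1)/n
Step 3: b = 21/50 * 1/2
Step 4: b = 21/100

21/100


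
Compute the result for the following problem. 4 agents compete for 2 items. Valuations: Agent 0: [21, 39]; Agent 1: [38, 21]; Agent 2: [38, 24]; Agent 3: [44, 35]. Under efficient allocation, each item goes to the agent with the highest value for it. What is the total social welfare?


Step 1: For each item, find the maximum value among all agents.
Step 2: Item 0 -> Agent 3 (value 44)
Step 3: Item 1 -> Agent 0 (value 39)
Step 4: Total welfare = 44 + 39 = 83

83


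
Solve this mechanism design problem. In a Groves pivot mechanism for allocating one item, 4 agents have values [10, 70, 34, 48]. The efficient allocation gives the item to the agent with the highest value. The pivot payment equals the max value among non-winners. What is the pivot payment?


Step 1: The efficient winner is agent 1 with value 70
Step 2: Other agents' values: [10, 34, 48]
Step 3: Pivot payment = max(others) = 48
Step 4: The winner pays 48

48


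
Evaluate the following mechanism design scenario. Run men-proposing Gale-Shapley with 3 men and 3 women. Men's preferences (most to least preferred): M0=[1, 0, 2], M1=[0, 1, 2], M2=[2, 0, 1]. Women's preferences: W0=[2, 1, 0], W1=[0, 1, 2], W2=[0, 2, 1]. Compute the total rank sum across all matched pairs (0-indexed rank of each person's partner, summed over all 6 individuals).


Step 1: Run Gale-Shapley (men propose, women hold best offer):
  M0 proposes to W1; she accepts
  M1 proposes to W0; she accepts
  M2 proposes to W2; she accepts
Step 2: Final matching: W0-M1, W1-M0, W2-M2
Step 3: 0-indexed ranks (man's rank of his match, then woman's): 0 + 1 + 0 + 0 + 0 + 1
Step 4: Total rank sum = 2

2


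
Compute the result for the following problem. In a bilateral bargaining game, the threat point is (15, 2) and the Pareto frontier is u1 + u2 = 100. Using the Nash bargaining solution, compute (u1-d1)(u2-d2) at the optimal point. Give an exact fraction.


Step 1: The Nash solution splits surplus symmetrically above the disagreement point
Step 2: u1 = (total + d1 - d2)/2 = (100 + 15 - 2)/2 = 113/2
Step 3: u2 = (total - d1 + d2)/2 = (100 - 15 + 2)/2 = 87/2
Step 4: Nash product = (113/2 - 15) * (87/2 - 2)
Step 5: = 83/2 * 83/2 = 6889/4

6889/4


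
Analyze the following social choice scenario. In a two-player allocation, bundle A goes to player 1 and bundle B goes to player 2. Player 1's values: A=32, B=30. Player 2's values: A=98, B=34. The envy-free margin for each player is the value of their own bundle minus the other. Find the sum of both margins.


Step 1: Player 1's margin = v1(A) - v1(B) = 32 - 30 = 2
Step 2: Player 2's margin = v2(B) - v2(A) = 34 - 98 = -64
Step 3: Total margin = 2 + -64 = -62

-62


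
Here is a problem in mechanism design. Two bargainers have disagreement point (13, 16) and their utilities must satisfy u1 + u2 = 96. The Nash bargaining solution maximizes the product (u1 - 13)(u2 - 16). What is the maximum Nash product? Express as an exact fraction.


Step 1: The Nash solution splits surplus symmetrically above the disagreement point
Step 2: u1 = (total + d1 - d2)/2 = (96 + 13 - 16)/2 = 93/2
Step 3: u2 = (total - d1 + d2)/2 = (96 - 13 + 16)/2 = 99/2
Step 4: Nash product = (93/2 - 13) * (99/2 - 16)
Step 5: = 67/2 * 67/2 = 4489/4

4489/4


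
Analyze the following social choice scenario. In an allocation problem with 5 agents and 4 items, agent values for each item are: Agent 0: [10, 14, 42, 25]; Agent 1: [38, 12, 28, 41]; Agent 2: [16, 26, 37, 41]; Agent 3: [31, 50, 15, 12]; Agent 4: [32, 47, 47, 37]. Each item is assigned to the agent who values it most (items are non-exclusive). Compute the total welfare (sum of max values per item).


Step 1: For each item, find the maximum value among all agents.
Step 2: Item 0 -> Agent 1 (value 38)
Step 3: Item 1 -> Agent 3 (value 50)
Step 4: Item 2 -> Agent 4 (value 47)
Step 5: Item 3 -> Agent 1 (value 41)
Step 6: Total welfare = 38 + 50 + 47 + 41 = 176

176


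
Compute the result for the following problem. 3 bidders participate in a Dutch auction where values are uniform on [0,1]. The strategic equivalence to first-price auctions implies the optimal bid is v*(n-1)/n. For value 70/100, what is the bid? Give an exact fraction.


Step 1: Dutch auctions are strategically equivalent to first-price auctions
Step 2: The equilibrium bid is b(v) = v*(n-1)/n
Step 3: b = 7/10 * 2/3
Step 4: b = 7/15

7/15


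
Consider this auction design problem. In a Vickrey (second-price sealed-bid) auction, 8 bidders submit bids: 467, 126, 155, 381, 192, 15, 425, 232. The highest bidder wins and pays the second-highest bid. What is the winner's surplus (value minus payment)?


Step 1: Sort bids in descending order: 467, 425, 381, 232, 192, 155, 126, 15
Step 2: The winning bid is the highest: 467
Step 3: The payment equals the second-highest bid: 425
Step 4: Surplus = winner's bid - payment = 467 - 425 = 42

42


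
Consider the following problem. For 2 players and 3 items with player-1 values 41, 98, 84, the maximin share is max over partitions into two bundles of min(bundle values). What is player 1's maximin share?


Step 1: Item values = 41, 98, 84
Step 2: Enumerate all 2-bundle partitions and take the smaller bundle:
  Partition 1: {41} vs {98,84} -> bundles 41, 182; min = 41
  Partition 2: {98} vs {41,84} -> bundles 98, 125; min = 98
  Partition 3: {84} vs {41,98} -> bundles 84, 139; min = 84
Step 3: MMS = max(41, 98, 84) = 98

98


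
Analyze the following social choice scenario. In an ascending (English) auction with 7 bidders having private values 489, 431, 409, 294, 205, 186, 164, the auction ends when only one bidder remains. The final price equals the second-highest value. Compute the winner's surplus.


Step 1: Identify the highest value: 489
Step 2: Identify the second-highest value: 431
Step 3: The final price = second-highest value = 431
Step 4: Surplus = 489 - 431 = 58

58


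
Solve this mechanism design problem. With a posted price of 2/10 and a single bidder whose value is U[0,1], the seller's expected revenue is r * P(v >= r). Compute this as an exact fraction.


Step 1: Posted price r = 1/5, value support [0,1]
Step 2: P(v >= r) = (1 - 1/5)/1 = 4/5
Step 3: Expected revenue = r * P(v >= r) = 1/5 * 4/5
Step 4: Revenue = 4/25

4/25


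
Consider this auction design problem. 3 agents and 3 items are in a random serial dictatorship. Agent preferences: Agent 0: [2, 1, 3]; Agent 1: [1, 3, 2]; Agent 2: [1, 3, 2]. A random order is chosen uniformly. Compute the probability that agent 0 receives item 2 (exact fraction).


Step 1: Agent 0 wants item 2
Step 2: There are 6 possible orderings of agents
Step 3: In 6 orderings, agent 0 gets item 2
Step 4: Probability = 6/6 = 1

1


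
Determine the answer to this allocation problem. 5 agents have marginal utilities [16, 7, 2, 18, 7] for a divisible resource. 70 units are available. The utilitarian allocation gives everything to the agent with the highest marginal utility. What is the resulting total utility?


Step 1: The marginal utilities are [16, 7, 2, 18, 7]
Step 2: The highest marginal utility is 18
Step 3: All 70 units go to that agent
Step 4: Total utility = 18 * 70 = 1260

1260


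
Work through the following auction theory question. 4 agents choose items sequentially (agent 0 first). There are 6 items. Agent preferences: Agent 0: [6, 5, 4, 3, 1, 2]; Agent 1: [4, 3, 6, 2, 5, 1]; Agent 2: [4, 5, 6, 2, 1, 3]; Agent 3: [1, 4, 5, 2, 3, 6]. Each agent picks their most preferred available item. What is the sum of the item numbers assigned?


Step 1: Agent 0 picks item 6
Step 2: Agent 1 picks item 4
Step 3: Agent 2 picks item 5
Step 4: Agent 3 picks item 1
Step 5: Sum = 6 + 4 + 5 + 1 = 16

16


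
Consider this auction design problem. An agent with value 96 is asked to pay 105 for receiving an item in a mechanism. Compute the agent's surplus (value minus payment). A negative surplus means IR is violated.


Step 1: Surplus = value - payment = 96 - 105 = -9
Step 2: IR is violated (surplus < 0)

-9


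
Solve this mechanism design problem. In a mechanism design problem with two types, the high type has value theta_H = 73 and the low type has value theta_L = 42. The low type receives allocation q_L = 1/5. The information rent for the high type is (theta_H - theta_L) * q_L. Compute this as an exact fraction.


Step 1: theta_H - theta_L = 73 - 42 = 31
Step 2: Information rent = (theta_H - theta_L) * q_L
Step 3: = 31 * 1/5
Step 4: = 31/5

31/5


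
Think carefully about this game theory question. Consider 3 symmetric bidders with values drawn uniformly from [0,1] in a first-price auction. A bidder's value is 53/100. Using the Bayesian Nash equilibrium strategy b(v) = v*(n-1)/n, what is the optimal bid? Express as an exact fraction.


Step 1: The symmetric BNE bidding function is b(v) = v * (n-1) / n
Step 2: Substitute v = 53/100 and n = 3
Step 3: b = 53/100 * 2/3
Step 4: b = 53/150

53/150


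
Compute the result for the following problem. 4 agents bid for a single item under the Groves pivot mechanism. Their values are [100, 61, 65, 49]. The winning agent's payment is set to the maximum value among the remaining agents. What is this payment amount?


Step 1: The efficient winner is agent 0 with value 100
Step 2: Other agents' values: [61, 65, 49]
Step 3: Pivot payment = max(others) = 65
Step 4: The winner pays 65

65


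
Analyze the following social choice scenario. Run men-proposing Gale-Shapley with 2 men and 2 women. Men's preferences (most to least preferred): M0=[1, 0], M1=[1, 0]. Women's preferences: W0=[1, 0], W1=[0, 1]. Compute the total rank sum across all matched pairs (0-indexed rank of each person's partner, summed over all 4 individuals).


Step 1: Run Gale-Shapley (men propose, women hold best offer):
  M0 proposes to W1; she accepts
  M1 proposes to W1; rejected
  M1 proposes to W0; she accepts
Step 2: Final matching: W0-M1, W1-M0
Step 3: 0-indexed ranks (man's rank of his match, then woman's): 1 + 0 + 0 + 0
Step 4: Total rank sum = 1

1


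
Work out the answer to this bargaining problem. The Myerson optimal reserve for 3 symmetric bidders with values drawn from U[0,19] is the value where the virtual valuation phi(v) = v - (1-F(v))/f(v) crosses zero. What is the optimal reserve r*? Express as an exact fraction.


Step 1: For U[0,19], F(v) = v/19 and f(v) = 1/19
Step 2: phi(v) = v - (1 - v/19)/(1/19) = v - (19 - v) = 2v - 19
Step 3: Set phi(r*) = 0: 2r* - 19 = 0
Step 4: r* = 19/2 (the number of bidders n = 3 does not enter)

19/2


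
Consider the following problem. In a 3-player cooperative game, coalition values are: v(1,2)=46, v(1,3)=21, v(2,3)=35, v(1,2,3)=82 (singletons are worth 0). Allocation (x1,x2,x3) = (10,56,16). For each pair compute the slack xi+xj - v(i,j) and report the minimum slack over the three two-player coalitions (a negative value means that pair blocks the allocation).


Step 1: Slack for coalition (1,2): x1+x2 - v12 = 66 - 46 = 20
Step 2: Slack for coalition (1,3): x1+x3 - v13 = 26 - 21 = 5
Step 3: Slack for coalition (2,3): x2+x3 - v23 = 72 - 35 = 37
Step 4: Minimum slack = min(20, 5, 37) = 5, attained by (1,3); no pair can gain by deviating, so the allocation is in the core

5


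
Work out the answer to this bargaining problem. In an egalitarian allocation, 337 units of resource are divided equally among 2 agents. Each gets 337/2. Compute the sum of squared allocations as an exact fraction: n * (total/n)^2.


Step 1: Each agent's share = 337/2
Step 2: Square of each share = (337/2)^2 = 113569/4
Step 3: Sum of squares = 2 * 113569/4 = 113569/2

113569/2


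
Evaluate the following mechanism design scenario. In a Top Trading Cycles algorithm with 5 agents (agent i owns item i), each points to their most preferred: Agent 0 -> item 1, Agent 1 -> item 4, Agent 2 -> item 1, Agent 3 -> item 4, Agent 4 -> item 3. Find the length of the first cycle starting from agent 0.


Step 1: Trace the pointer graph from agent 0: 0 -> 1 -> 4 -> 3 -> 4
Step 2: A cycle is detected when we revisit agent 4
Step 3: The cycle is: 4 -> 3 -> 4
Step 4: Cycle length = 2

2


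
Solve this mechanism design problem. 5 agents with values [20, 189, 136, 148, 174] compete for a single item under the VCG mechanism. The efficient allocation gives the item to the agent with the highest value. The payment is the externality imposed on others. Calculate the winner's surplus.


Step 1: The winner is the agent with the highest value: agent 1 with value 189
Step 2: Values of other agents: [20, 136, 148, 174]
Step 3: VCG payment = max of others' values = 174
Step 4: Surplus = 189 - 174 = 15

15


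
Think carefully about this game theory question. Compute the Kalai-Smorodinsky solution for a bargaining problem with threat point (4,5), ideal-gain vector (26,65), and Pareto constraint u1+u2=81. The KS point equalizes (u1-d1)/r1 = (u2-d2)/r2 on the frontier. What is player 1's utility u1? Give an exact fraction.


Step 1: At the KS point, (u1-d1)/r1 = (u2-d2)/r2 = t and u1+u2 = 81
Step 2: u1 = d1 + r1*t and u2 = d2 + r2*t, so (d1 + r1*t) + (d2 + r2*t) = 81
Step 3: t = (81 - 4 - 5)/(26 + 65) = 72/91
Step 4: u1 = d1 + r1*t = 4 + 26 * 72/91 = 172/7
Step 5: (Check: u2 = d2 + r2*t = 395/7; u1+u2 = 172/7 + 395/7 = 81, on the frontier.)

172/7


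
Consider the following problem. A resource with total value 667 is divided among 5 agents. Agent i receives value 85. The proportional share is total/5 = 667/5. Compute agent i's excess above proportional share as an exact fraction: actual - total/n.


Step 1: Proportional share = 667/5
Step 2: Agent's actual allocation = 85
Step 3: Excess = 85 - 667/5 = -242/5

-242/5


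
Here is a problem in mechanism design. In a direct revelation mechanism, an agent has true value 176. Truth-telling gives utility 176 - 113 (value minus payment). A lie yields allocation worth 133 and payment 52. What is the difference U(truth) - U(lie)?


Step 1: U(truth) = value - payment = 176 - 113 = 63
Step 2: U(lie) = allocation - payment = 133 - 52 = 81
Step 3: IC gap = 63 - 81 = -18

-18


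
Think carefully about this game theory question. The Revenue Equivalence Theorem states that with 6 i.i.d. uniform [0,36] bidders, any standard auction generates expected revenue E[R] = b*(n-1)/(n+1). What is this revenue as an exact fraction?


Step 1: By Revenue Equivalence, expected revenue = b*(n-1)/(n+1)
Step 2: Substituting n = 6, b = 36
Step 3: Revenue = 36*(6-1)/(6+1) = 36*5/7
Step 4: Revenue = 180/7

180/7


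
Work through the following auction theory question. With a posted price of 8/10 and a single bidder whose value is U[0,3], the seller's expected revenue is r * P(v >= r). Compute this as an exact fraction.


Step 1: Posted price r = 4/5, value support [0,3]
Step 2: P(v >= r) = (3 - 4/5)/3 = 11/15
Step 3: Expected revenue = r * P(v >= r) = 4/5 * 11/15
Step 4: Revenue = 44/75

44/75


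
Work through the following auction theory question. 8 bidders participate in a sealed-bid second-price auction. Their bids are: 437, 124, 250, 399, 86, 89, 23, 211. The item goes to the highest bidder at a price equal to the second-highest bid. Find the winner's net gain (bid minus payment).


Step 1: Sort bids in descending order: 437, 399, 250, 211, 124, 89, 86, 23
Step 2: The winning bid is the highest: 437
Step 3: The payment equals the second-highest bid: 399
Step 4: Surplus = winner's bid - payment = 437 - 399 = 38

38


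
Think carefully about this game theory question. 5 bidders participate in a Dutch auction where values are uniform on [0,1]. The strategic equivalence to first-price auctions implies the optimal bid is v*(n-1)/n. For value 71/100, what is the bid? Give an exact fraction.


Step 1: Dutch auctions are strategically equivalent to first-price auctions
Step 2: The equilibrium bid is b(v) = v*(n-1)/n
Step 3: b = 71/100 * 4/5
Step 4: b = 71/125

71/125


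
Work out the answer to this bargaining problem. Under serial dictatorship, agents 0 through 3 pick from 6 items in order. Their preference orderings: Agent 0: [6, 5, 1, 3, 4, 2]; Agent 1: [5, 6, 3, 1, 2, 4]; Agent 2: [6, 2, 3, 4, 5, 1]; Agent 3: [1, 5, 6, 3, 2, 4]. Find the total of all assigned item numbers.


Step 1: Agent 0 picks item 6
Step 2: Agent 1 picks item 5
Step 3: Agent 2 picks item 2
Step 4: Agent 3 picks item 1
Step 5: Sum = 6 + 5 + 2 + 1 = 14

14


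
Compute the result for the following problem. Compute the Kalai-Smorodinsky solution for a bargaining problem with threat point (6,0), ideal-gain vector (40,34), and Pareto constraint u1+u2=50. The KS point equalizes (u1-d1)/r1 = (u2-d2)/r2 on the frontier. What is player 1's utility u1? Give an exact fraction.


Step 1: At the KS point, (u1-d1)/r1 = (u2-d2)/r2 = t and u1+u2 = 50
Step 2: u1 = d1 + r1*t and u2 = d2 + r2*t, so (d1 + r1*t) + (d2 + r2*t) = 50
Step 3: t = (50 - 6 - 0)/(40 + 34) = 44/74 = 22/37
Step 4: u1 = d1 + r1*t = 6 + 40 * 22/37 = 1102/37
Step 5: (Check: u2 = d2 + r2*t = 748/37; u1+u2 = 1102/37 + 748/37 = 50, on the frontier.)

1102/37


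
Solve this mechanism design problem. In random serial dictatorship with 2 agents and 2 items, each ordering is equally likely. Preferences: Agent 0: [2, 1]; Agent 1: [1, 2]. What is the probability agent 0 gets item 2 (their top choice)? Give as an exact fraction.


Step 1: Agent 0 wants item 2
Step 2: There are 2 possible orderings of agents
Step 3: In 2 orderings, agent 0 gets item 2
Step 4: Probability = 2/2 = 1

1


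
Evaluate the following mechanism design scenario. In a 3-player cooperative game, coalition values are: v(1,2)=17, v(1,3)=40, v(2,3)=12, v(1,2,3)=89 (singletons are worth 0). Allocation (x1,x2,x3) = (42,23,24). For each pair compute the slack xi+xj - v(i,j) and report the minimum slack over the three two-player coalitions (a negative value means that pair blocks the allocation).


Step 1: Slack for coalition (1,2): x1+x2 - v12 = 65 - 17 = 48
Step 2: Slack for coalition (1,3): x1+x3 - v13 = 66 - 40 = 26
Step 3: Slack for coalition (2,3): x2+x3 - v23 = 47 - 12 = 35
Step 4: Minimum slack = min(48, 26, 35) = 26, attained by (1,3); no pair can gain by deviating, so the allocation is in the core

26


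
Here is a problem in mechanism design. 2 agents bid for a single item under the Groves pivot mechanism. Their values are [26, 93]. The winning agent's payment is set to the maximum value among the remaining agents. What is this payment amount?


Step 1: The efficient winner is agent 1 with value 93
Step 2: Other agents' values: [26]
Step 3: Pivot payment = max(others) = 26
Step 4: The winner pays 26

26


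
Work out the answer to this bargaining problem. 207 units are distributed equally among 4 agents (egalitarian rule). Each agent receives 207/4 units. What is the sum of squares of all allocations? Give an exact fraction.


Step 1: Each agent's share = 207/4
Step 2: Square of each share = (207/4)^2 = 42849/16
Step 3: Sum of squares = 4 * 42849/16 = 42849/4

42849/4


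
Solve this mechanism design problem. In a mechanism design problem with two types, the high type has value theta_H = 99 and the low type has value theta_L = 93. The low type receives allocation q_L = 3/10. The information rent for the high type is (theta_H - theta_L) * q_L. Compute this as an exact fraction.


Step 1: theta_H - theta_L = 99 - 93 = 6
Step 2: Information rent = (theta_H - theta_L) * q_L
Step 3: = 6 * 3/10
Step 4: = 9/5

9/5


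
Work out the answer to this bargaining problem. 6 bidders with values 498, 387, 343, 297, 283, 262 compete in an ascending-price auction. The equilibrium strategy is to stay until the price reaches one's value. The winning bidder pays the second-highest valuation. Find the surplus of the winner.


Step 1: Identify the highest value: 498
Step 2: Identify the second-highest value: 387
Step 3: The final price = second-highest value = 387
Step 4: Surplus = 498 - 387 = 111

111


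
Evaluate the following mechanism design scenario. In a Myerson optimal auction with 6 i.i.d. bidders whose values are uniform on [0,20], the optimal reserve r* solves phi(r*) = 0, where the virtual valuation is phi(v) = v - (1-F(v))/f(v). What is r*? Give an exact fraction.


Step 1: For U[0,20], F(v) = v/20 and f(v) = 1/20
Step 2: phi(v) = v - (1 - v/20)/(1/20) = v - (20 - v) = 2v - 20
Step 3: Set phi(r*) = 0: 2r* - 20 = 0
Step 4: r* = 20/2 = 10 (the number of bidders n = 6 does not enter)

10


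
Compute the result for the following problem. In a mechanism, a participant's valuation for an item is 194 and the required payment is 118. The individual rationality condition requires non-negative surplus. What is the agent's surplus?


Step 1: Surplus = value - payment = 194 - 118 = 76
Step 2: IR is satisfied (surplus >= 0)

76


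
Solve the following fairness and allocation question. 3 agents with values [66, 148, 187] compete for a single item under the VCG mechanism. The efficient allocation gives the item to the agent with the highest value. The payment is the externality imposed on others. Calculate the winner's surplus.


Step 1: The winner is the agent with the highest value: agent 2 with value 187
Step 2: Values of other agents: [66, 148]
Step 3: VCG payment = max of others' values = 148
Step 4: Surplus = 187 - 148 = 39

39


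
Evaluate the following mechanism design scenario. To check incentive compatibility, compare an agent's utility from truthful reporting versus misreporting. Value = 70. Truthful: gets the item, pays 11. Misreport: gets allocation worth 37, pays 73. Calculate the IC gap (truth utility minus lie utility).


Step 1: U(truth) = value - payment = 70 - 11 = 59
Step 2: U(lie) = allocation - payment = 37 - 73 = -36
Step 3: IC gap = 59 - (-36) = 95

95


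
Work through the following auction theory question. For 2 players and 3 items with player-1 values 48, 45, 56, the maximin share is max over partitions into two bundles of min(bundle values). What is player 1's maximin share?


Step 1: Item values = 48, 45, 56
Step 2: Enumerate all 2-bundle partitions and take the smaller bundle:
  Partition 1: {48} vs {45,56} -> bundles 48, 101; min = 48
  Partition 2: {45} vs {48,56} -> bundles 45, 104; min = 45
  Partition 3: {56} vs {48,45} -> bundles 56, 93; min = 56
Step 3: MMS = max(48, 45, 56) = 56

56


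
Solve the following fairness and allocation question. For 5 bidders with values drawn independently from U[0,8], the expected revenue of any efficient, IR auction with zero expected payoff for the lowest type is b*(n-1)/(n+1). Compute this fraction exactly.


Step 1: By Revenue Equivalence, expected revenue = b*(n-1)/(n+1)
Step 2: Substituting n = 5, b = 8
Step 3: Revenue = 8*(5-1)/(5+1) = 8*4/6
Step 4: Revenue = 32/6 = 16/3

16/3


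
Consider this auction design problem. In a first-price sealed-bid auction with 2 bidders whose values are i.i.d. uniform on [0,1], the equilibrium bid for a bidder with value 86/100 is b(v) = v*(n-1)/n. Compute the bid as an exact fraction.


Step 1: The symmetric BNE bidding function is b(v) = v * (n-1) / n
Step 2: Substitute v = 43/50 and n = 2
Step 3: b = 43/50 * 1/2
Step 4: b = 43/100

43/100


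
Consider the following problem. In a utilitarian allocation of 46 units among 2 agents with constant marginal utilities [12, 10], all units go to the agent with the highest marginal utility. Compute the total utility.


Step 1: The marginal utilities are [12, 10]
Step 2: The highest marginal utility is 12
Step 3: All 46 units go to that agent
Step 4: Total utility = 12 * 46 = 552

552


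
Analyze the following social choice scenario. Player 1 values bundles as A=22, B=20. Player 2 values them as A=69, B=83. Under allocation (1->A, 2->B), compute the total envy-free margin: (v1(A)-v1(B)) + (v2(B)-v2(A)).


Step 1: Player 1's margin = v1(A) - v1(B) = 22 - 20 = 2
Step 2: Player 2's margin = v2(B) - v2(A) = 83 - 69 = 14
Step 3: Total margin = 2 + 14 = 16

16


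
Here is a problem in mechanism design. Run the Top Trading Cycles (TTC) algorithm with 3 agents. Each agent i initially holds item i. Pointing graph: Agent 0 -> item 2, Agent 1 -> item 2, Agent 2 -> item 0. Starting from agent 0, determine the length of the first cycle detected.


Step 1: Trace the pointer graph from agent 0: 0 -> 2 -> 0
Step 2: A cycle is detected when we revisit agent 0
Step 3: The cycle is: 0 -> 2 -> 0
Step 4: Cycle length = 2

2


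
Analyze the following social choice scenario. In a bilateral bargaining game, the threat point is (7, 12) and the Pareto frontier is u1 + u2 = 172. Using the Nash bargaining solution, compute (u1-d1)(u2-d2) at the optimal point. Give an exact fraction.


Step 1: The Nash solution splits surplus symmetrically above the disagreement point
Step 2: u1 = (total + d1 - d2)/2 = (172 + 7 - 12)/2 = 167/2
Step 3: u2 = (total - d1 + d2)/2 = (172 - 7 + 12)/2 = 177/2
Step 4: Nash product = (167/2 - 7) * (177/2 - 12)
Step 5: = 153/2 * 153/2 = 23409/4

23409/4


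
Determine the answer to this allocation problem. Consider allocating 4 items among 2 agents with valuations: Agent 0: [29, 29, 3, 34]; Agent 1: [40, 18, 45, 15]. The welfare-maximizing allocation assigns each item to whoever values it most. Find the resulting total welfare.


Step 1: For each item, find the maximum value among all agents.
Step 2: Item 0 -> Agent 1 (value 40)
Step 3: Item 1 -> Agent 0 (value 29)
Step 4: Item 2 -> Agent 1 (value 45)
Step 5: Item 3 -> Agent 0 (value 34)
Step 6: Total welfare = 40 + 29 + 45 + 34 = 148

148


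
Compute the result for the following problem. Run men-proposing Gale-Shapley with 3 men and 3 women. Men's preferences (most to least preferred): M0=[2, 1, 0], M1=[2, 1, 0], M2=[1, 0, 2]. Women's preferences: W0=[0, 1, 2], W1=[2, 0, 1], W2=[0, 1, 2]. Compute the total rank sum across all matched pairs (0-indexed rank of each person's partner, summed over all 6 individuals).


Step 1: Run Gale-Shapley (men propose, women hold best offer):
  M0 proposes to W2; she accepts
  M1 proposes to W2; rejected
  M1 proposes to W1; she accepts
  M2 proposes to W1; she switches from M1
  M1 proposes to W0; she accepts
Step 2: Final matching: W0-M1, W1-M2, W2-M0
Step 3: 0-indexed ranks (man's rank of his match, then woman's): 2 + 1 + 0 + 0 + 0 + 0
Step 4: Total rank sum = 3

3


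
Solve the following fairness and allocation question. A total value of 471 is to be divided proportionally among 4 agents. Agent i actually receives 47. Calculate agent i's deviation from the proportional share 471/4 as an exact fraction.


Step 1: Proportional share = 471/4
Step 2: Agent's actual allocation = 47
Step 3: Excess = 47 - 471/4 = -283/4

-283/4


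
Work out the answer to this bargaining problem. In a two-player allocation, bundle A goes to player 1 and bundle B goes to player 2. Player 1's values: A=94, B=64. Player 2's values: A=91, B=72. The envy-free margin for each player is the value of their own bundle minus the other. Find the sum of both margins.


Step 1: Player 1's margin = v1(A) - v1(B) = 94 - 64 = 30
Step 2: Player 2's margin = v2(B) - v2(A) = 72 - 91 = -19
Step 3: Total margin = 30 + -19 = 11

11


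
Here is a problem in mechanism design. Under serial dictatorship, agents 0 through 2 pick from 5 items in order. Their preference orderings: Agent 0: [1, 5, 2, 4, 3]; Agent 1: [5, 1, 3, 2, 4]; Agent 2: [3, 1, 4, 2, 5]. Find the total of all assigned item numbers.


Step 1: Agent 0 picks item 1
Step 2: Agent 1 picks item 5
Step 3: Agent 2 picks item 3
Step 4: Sum = 1 + 5 + 3 = 9

9


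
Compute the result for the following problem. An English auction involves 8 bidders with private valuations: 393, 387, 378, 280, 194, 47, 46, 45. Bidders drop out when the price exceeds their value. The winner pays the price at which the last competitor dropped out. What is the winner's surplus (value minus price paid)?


Step 1: Identify the highest value: 393
Step 2: Identify the second-highest value: 387
Step 3: The final price = second-highest value = 387
Step 4: Surplus = 393 - 387 = 6

6


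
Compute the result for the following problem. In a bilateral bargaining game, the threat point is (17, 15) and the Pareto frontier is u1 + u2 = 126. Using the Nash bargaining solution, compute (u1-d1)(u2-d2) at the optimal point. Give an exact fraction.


Step 1: The Nash solution splits surplus symmetrically above the disagreement point
Step 2: u1 = (total + d1 - d2)/2 = (126 + 17 - 15)/2 = 64
Step 3: u2 = (total - d1 + d2)/2 = (126 - 17 + 15)/2 = 62
Step 4: Nash product = (64 - 17) * (62 - 15)
Step 5: = 47 * 47 = 2209

2209


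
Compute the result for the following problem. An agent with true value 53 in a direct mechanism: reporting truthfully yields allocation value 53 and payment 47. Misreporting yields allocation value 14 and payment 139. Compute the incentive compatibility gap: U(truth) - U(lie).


Step 1: U(truth) = value - payment = 53 - 47 = 6
Step 2: U(lie) = allocation - payment = 14 - 139 = -125
Step 3: IC gap = 6 - (-125) = 131

131


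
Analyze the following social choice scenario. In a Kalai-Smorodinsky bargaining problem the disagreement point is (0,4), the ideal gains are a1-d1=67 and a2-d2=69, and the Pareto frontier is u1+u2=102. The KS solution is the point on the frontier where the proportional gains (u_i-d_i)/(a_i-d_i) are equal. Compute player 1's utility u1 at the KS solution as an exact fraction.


Step 1: At the KS point, (u1-d1)/r1 = (u2-d2)/r2 = t and u1+u2 = 102
Step 2: u1 = d1 + r1*t and u2 = d2 + r2*t, so (d1 + r1*t) + (d2 + r2*t) = 102
Step 3: t = (102 - 0 - 4)/(67 + 69) = 98/136 = 49/68
Step 4: u1 = d1 + r1*t = 0 + 67 * 49/68 = 3283/68
Step 5: (Check: u2 = d2 + r2*t = 3653/68; u1+u2 = 3283/68 + 3653/68 = 102, on the frontier.)

3283/68


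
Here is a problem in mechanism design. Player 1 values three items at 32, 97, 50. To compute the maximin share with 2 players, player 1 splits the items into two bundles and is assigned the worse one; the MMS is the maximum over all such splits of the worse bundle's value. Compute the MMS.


Step 1: Item values = 32, 97, 50
Step 2: Enumerate all 2-bundle partitions and take the smaller bundle:
  Partition 1: {32} vs {97,50} -> bundles 32, 147; min = 32
  Partition 2: {97} vs {32,50} -> bundles 97, 82; min = 82
  Partition 3: {50} vs {32,97} -> bundles 50, 129; min = 50
Step 3: MMS = max(32, 82, 50) = 82

82


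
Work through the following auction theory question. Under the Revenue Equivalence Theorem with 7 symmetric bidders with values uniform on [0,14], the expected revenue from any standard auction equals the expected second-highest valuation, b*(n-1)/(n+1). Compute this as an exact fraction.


Step 1: By Revenue Equivalence, expected revenue = b*(n-1)/(n+1)
Step 2: Substituting n = 7, b = 14
Step 3: Revenue = 14*(7-1)/(7+1) = 14*6/8
Step 4: Revenue = 84/8 = 21/2

21/2


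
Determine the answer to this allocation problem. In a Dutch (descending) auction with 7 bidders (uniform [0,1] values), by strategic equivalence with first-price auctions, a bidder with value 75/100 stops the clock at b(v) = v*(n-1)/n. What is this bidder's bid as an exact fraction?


Step 1: Dutch auctions are strategically equivalent to first-price auctions
Step 2: The equilibrium bid is b(v) = v*(n-1)/n
Step 3: b = 3/4 * 6/7
Step 4: b = 9/14

9/14


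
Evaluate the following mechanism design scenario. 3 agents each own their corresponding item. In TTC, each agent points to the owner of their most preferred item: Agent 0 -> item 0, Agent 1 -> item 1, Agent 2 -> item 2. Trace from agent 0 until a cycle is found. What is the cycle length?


Step 1: Trace the pointer graph from agent 0: 0 -> 0
Step 2: A cycle is detected when we revisit agent 0
Step 3: The cycle is: 0 -> 0
Step 4: Cycle length = 1

1


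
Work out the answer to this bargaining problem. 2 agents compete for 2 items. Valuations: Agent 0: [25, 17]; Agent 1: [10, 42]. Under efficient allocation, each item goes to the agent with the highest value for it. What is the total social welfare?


Step 1: For each item, find the maximum value among all agents.
Step 2: Item 0 -> Agent 0 (value 25)
Step 3: Item 1 -> Agent 1 (value 42)
Step 4: Total welfare = 25 + 42 = 67

67


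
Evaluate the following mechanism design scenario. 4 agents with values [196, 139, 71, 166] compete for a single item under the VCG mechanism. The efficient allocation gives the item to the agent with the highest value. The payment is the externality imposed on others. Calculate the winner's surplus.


Step 1: The winner is the agent with the highest value: agent 0 with value 196
Step 2: Values of other agents: [139, 71, 166]
Step 3: VCG payment = max of others' values = 166
Step 4: Surplus = 196 - 166 = 30

30


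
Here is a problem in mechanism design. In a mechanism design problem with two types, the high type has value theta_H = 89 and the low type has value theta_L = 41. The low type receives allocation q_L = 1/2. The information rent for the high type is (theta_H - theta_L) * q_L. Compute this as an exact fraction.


Step 1: theta_H - theta_L = 89 - 41 = 48
Step 2: Information rent = (theta_H - theta_L) * q_L
Step 3: = 48 * 1/2
Step 4: = 24

24


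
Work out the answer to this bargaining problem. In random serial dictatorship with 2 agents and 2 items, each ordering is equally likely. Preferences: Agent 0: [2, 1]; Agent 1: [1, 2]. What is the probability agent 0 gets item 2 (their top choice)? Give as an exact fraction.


Step 1: Agent 0 wants item 2
Step 2: There are 2 possible orderings of agents
Step 3: In 2 orderings, agent 0 gets item 2
Step 4: Probability = 2/2 = 1

1


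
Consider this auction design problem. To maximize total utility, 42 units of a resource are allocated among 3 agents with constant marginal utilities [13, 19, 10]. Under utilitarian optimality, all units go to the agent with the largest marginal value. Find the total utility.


Step 1: The marginal utilities are [13, 19, 10]
Step 2: The highest marginal utility is 19
Step 3: All 42 units go to that agent
Step 4: Total utility = 19 * 42 = 798

798


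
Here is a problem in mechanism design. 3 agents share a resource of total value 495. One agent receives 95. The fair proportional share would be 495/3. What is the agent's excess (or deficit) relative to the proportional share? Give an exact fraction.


Step 1: Proportional share = 495/3 = 165
Step 2: Agent's actual allocation = 95
Step 3: Excess = 95 - 165 = -70

-70


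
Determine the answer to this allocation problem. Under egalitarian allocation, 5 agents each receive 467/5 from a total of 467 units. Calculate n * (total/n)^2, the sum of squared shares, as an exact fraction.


Step 1: Each agent's share = 467/5
Step 2: Square of each share = (467/5)^2 = 218089/25
Step 3: Sum of squares = 5 * 218089/25 = 218089/5

218089/5


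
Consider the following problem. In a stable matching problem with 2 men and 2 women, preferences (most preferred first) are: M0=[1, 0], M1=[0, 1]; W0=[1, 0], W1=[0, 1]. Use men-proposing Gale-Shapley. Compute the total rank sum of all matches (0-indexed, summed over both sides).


Step 1: Run Gale-Shapley (men propose, women hold best offer):
  M0 proposes to W1; she accepts
  M1 proposes to W0; she accepts
Step 2: Final matching: W0-M1, W1-M0
Step 3: 0-indexed ranks (man's rank of his match, then woman's): 0 + 0 + 0 + 0
Step 4: Total rank sum = 0

0


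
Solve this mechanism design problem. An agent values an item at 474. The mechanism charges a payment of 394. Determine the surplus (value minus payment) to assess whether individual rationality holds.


Step 1: Surplus = value - payment = 474 - 394 = 80
Step 2: IR is satisfied (surplus >= 0)

80


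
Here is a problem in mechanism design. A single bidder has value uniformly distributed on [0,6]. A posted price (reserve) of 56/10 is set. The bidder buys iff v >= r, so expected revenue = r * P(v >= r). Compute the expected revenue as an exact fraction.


Step 1: Posted price r = 28/5, value support [0,6]
Step 2: P(v >= r) = (6 - 28/5)/6 = 1/15
Step 3: Expected revenue = r * P(v >= r) = 28/5 * 1/15
Step 4: Revenue = 28/75

28/75


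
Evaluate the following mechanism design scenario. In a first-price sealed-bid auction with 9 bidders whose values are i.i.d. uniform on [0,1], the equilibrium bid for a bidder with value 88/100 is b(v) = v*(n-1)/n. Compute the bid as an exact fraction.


Step 1: The symmetric BNE bidding function is b(v) = v * (n-1) / n
Step 2: Substitute v = 22/25 and n = 9
Step 3: b = 22/25 * 8/9
Step 4: b = 176/225

176/225


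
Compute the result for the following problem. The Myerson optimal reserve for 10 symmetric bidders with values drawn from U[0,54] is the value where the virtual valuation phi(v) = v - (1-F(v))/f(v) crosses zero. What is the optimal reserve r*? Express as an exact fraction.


Step 1: For U[0,54], F(v) = v/54 and f(v) = 1/54
Step 2: phi(v) = v - (1 - v/54)/(1/54) = v - (54 - v) = 2v - 54
Step 3: Set phi(r*) = 0: 2r* - 54 = 0
Step 4: r* = 54/2 = 27 (the number of bidders n = 10 does not enter)

27


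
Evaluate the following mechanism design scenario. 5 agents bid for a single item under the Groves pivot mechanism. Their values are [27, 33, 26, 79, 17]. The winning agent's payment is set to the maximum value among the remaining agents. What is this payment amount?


Step 1: The efficient winner is agent 3 with value 79
Step 2: Other agents' values: [27, 33, 26, 17]
Step 3: Pivot payment = max(others) = 33
Step 4: The winner pays 33

33


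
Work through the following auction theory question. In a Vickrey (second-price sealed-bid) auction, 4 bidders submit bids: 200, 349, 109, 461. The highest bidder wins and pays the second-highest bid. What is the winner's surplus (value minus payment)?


Step 1: Sort bids in descending order: 461, 349, 200, 109
Step 2: The winning bid is the highest: 461
Step 3: The payment equals the second-highest bid: 349
Step 4: Surplus = winner's bid - payment = 461 - 349 = 112

112
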